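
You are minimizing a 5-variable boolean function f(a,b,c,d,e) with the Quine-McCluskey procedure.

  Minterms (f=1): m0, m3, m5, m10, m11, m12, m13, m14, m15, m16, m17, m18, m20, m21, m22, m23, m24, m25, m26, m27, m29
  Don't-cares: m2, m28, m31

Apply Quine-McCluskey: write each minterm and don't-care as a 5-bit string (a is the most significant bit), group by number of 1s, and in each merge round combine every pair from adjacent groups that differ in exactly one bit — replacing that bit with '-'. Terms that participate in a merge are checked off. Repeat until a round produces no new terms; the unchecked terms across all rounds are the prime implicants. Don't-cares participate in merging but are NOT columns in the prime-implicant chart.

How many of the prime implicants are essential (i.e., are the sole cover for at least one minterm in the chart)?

4

[col 0] 00000*, 00010*, 00011*, 00101*, 01010*, 01011*, 01100*, 01101*, 01110*, 01111*, 10000*, 10001*, 10010*, 10100*, 10101*, 10110*, 10111*, 11000*, 11001*, 11010*, 11011*, 11100*, 11101*, 11111*
[col 1] -0000*, -0010*, -0101*, -1010*, -1011*, -1100*, -1101*, -1111*, 0-010*, 0-011*, 0-101*, 000-0*, 0001-*, 01-10*, 01-11*, 0101-*, 011-0*, 011-1*, 0110-*, 0111-*, 1-000*, 1-001*, 1-010*, 1-100*, 1-101*, 1-111*, 10-00*, 10-01*, 10-10*, 100-0*, 1000-*, 101-0*, 101-1*, 1010-*, 1011-*, 11-00*, 11-01*, 11-11*, 110-0*, 110-1*, 1100-*, 1101-*, 111-1*, 1110-*
[col 2] --010, --101, -00-0, -1-11, -101-, -11-1, -110-, 0-01-, 01-1-, 011--, 1--00*, 1--01*, 1-0-0, 1-00-*, 1-1-1, 1-10-*, 10--0, 10-0-*, 101--, 11--1, 11-0-*, 110--
[col 3] 1--0-
Prime implicants: --010, --101, -00-0, -1-11, -101-, -11-1, -110-, 0-01-, 01-1-, 011--, 1--0-, 1-0-0, 1-1-1, 10--0, 101--, 11--1, 110--
PI chart (minterm → PIs covering it):
  0 | -00-0  (sole → essential)
  3 | 0-01-  (sole → essential)
  5 | --101  (sole → essential)
  10 | --010,-101-,0-01-,01-1-
  11 | -1-11,-101-,0-01-,01-1-
  12 | -110-,011--
  13 | --101,-11-1,-110-,011--
  14 | 01-1-,011--
  15 | -1-11,-11-1,01-1-,011--
  16 | -00-0,1--0-,1-0-0,10--0
  17 | 1--0-  (sole → essential)
  18 | --010,-00-0,1-0-0,10--0
  20 | 1--0-,10--0,101--
  21 | --101,1--0-,1-1-1,101--
  22 | 10--0,101--
  23 | 1-1-1,101--
  24 | 1--0-,1-0-0,110--
  25 | 1--0-,11--1,110--
  26 | --010,-101-,1-0-0,110--
  27 | -1-11,-101-,11--1,110--
  29 | --101,-11-1,-110-,1--0-,1-1-1,11--1
Essential prime implicants: --101, -00-0, 0-01-, 1--0-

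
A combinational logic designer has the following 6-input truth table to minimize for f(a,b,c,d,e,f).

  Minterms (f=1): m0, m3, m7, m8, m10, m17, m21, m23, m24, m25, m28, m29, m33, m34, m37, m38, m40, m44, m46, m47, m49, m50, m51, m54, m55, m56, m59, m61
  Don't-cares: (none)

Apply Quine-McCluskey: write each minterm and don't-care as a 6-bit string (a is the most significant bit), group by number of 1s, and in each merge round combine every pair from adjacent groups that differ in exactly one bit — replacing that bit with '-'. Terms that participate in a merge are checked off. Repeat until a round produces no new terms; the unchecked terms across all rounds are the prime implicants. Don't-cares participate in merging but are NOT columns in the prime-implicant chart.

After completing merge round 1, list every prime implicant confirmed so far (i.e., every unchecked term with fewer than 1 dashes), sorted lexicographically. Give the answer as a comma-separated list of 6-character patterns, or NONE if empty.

NONE

[col 0] 000000*, 000011*, 000111*, 001000*, 001010*, 010001*, 010101*, 010111*, 011000*, 011001*, 011100*, 011101*, 100001*, 100010*, 100101*, 100110*, 101000*, 101100*, 101110*, 101111*, 110001*, 110010*, 110011*, 110110*, 110111*, 111000*, 111011*, 111101*
[col 1] -01000*, -10001, -10111, -11000*, -11101, 0-0111, 0-1000*, 00-000, 000-11, 0010-0, 01-001*, 01-101*, 010-01*, 0101-1, 011-00*, 011-01*, 01100-*, 01110-*, 1-0001, 1-0010*, 1-0110*, 1-1000*, 10-110, 100-01, 100-10*, 101-00, 1011-0, 10111-, 11-011, 110-10*, 110-11*, 1100-1, 11001-*, 11011-*
[col 2] --1000, 01--01, 011-0-, 1-0-10, 110-1-
Prime implicants: --1000, -10001, -10111, -11101, 0-0111, 00-000, 000-11, 0010-0, 01--01, 0101-1, 011-0-, 1-0-10, 1-0001, 10-110, 100-01, 101-00, 1011-0, 10111-, 11-011, 110-1-, 1100-1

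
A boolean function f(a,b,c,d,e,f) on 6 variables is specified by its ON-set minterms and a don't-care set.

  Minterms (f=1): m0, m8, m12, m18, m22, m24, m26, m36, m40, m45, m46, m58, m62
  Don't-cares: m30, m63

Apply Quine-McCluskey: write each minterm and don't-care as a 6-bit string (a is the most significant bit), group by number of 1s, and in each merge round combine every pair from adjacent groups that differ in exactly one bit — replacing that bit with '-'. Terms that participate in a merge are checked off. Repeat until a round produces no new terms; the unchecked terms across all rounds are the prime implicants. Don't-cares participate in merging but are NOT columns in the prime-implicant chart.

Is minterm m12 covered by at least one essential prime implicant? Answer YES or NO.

Round 0: 000000✓ 001000✓ 001100✓ 010010✓ 010110✓ 011000✓ 011010✓ 011110✓ 100100 101000✓ 101101 101110✓ 111010✓ 111110✓ 111111✓
Round 1: -01000 -11010✓ -11110✓ 0-1000 00-000 001-00 01-010✓ 01-110✓ 010-10✓ 011-10✓ 0110-0 1-1110 111-10✓ 11111-
Round 2: -11-10 01--10
PIs = {-01000, -11-10, 0-1000, 00-000, 001-00, 01--10, 0110-0, 1-1110, 100100, 101101, 11111-}
Coverage chart:
  m0: 00-000 ←essential
  m8: -01000,0-1000,00-000,001-00
  m12: 001-00 ←essential
  m18: 01--10 ←essential
  m22: 01--10 ←essential
  m24: 0-1000,0110-0
  m26: -11-10,01--10,0110-0
  m36: 100100 ←essential
  m40: -01000 ←essential
  m45: 101101 ←essential
  m46: 1-1110 ←essential
  m58: -11-10 ←essential
  m62: -11-10,1-1110,11111-
Essential: -01000, -11-10, 00-000, 001-00, 01--10, 1-1110, 100100, 101101

YES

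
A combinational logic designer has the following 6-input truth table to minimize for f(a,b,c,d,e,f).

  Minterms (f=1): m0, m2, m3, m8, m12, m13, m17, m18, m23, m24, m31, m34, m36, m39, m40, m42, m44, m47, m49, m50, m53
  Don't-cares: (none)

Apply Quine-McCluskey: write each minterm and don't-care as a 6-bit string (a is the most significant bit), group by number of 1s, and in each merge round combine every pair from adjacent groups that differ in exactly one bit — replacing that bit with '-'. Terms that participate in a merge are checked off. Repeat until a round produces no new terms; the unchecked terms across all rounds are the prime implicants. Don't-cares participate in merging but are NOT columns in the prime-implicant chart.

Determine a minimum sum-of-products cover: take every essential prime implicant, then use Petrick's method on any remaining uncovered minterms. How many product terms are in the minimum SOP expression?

11

[col 0] 000000*, 000010*, 000011*, 001000*, 001100*, 001101*, 010001*, 010010*, 010111*, 011000*, 011111*, 100010*, 100100*, 100111*, 101000*, 101010*, 101100*, 101111*, 110001*, 110010*, 110101*
[col 1] -00010*, -01000*, -01100*, -10001, -10010*, 0-0010*, 0-1000, 00-000, 0000-0, 00001-, 001-00*, 00110-, 01-111, 1-0010*, 10-010, 10-100, 10-111, 101-00*, 1010-0, 110-01
[col 2] --0010, -01-00
Prime implicants: --0010, -01-00, -10001, 0-1000, 00-000, 0000-0, 00001-, 00110-, 01-111, 10-010, 10-100, 10-111, 1010-0, 110-01
PI chart (minterm → PIs covering it):
  0 | 00-000,0000-0
  2 | --0010,0000-0,00001-
  3 | 00001-  (sole → essential)
  8 | -01-00,0-1000,00-000
  12 | -01-00,00110-
  13 | 00110-  (sole → essential)
  17 | -10001  (sole → essential)
  18 | --0010  (sole → essential)
  23 | 01-111  (sole → essential)
  24 | 0-1000  (sole → essential)
  31 | 01-111  (sole → essential)
  34 | --0010,10-010
  36 | 10-100  (sole → essential)
  39 | 10-111  (sole → essential)
  40 | -01-00,1010-0
  42 | 10-010,1010-0
  44 | -01-00,10-100
  47 | 10-111  (sole → essential)
  49 | -10001,110-01
  50 | --0010  (sole → essential)
  53 | 110-01  (sole → essential)
Essential prime implicants: --0010, -10001, 0-1000, 00001-, 00110-, 01-111, 10-100, 10-111, 110-01
Petrick residual → 00-000, 1010-0
Minimum SOP uses 11 PIs: c'd'ef' + bc'd'e'f + a'cd'e'f' + a'b'd'e'f' + a'b'c'd'e + a'b'cde' + a'bdef + ab'de'f' + ab'def + ab'cd'f' + abc'e'f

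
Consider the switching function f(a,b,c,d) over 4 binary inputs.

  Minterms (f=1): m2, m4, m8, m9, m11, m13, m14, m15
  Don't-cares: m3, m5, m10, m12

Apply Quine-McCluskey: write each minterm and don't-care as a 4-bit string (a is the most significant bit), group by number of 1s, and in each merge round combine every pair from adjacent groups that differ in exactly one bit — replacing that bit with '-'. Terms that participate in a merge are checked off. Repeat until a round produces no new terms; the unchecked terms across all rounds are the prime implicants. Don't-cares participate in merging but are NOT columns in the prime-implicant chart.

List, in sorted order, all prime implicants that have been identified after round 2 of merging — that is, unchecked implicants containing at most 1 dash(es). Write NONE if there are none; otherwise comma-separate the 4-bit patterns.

NONE

Round 0: 0010✓ 0011✓ 0100✓ 0101✓ 1000✓ 1001✓ 1010✓ 1011✓ 1100✓ 1101✓ 1110✓ 1111✓
Round 1: -010✓ -011✓ -100✓ -101✓ 001-✓ 010-✓ 1-00✓ 1-01✓ 1-10✓ 1-11✓ 10-0✓ 10-1✓ 100-✓ 101-✓ 11-0✓ 11-1✓ 110-✓ 111-✓
Round 2: -01- -10- 1--0✓ 1--1✓ 1-0-✓ 1-1-✓ 10--✓ 11--✓
Round 3: 1---
PIs = {-01-, -10-, 1---}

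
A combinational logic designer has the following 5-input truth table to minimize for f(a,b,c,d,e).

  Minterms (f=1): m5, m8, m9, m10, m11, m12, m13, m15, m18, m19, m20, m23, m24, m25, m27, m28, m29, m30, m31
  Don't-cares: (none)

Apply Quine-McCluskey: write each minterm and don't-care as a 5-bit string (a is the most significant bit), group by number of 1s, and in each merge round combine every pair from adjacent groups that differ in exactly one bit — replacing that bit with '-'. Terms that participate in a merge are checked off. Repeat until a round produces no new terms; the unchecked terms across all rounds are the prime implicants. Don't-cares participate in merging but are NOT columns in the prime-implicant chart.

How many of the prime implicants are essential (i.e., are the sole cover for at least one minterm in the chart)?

size-2^0 implicants → 00101(✓)  01000(✓)  01001(✓)  01010(✓)  01011(✓)  01100(✓)  01101(✓)  01111(✓)  10010(✓)  10011(✓)  10100(✓)  10111(✓)  11000(✓)  11001(✓)  11011(✓)  11100(✓)  11101(✓)  11110(✓)  11111(✓)
size-2^1 implicants → -1000(✓)  -1001(✓)  -1011(✓)  -1100(✓)  -1101(✓)  -1111(✓)  0-101  01-00(✓)  01-01(✓)  01-11(✓)  010-0(✓)  010-1(✓)  0100-(✓)  0101-(✓)  011-1(✓)  0110-(✓)  1-011(✓)  1-100  1-111(✓)  10-11(✓)  1001-  11-00(✓)  11-01(✓)  11-11(✓)  110-1(✓)  1100-(✓)  111-0(✓)  111-1(✓)  1110-(✓)  1111-(✓)
size-2^2 implicants → -1-00(✓)  -1-01(✓)  -1-11(✓)  -10-1(✓)  -100-(✓)  -11-1(✓)  -110-(✓)  01--1(✓)  01-0-(✓)  010--  1--11  11--1(✓)  11-0-(✓)  111--
size-2^3 implicants → -1--1  -1-0-
Unchecked terms (primes): -1--1, -1-0-, 0-101, 010--, 1--11, 1-100, 1001-, 111--
Minterm coverage:
  m5 ⊆ 0-101 [E]
  m8 ⊆ -1-0-,010--
  m9 ⊆ -1--1,-1-0-,010--
  m10 ⊆ 010-- [E]
  m11 ⊆ -1--1,010--
  m12 ⊆ -1-0- [E]
  m13 ⊆ -1--1,-1-0-,0-101
  m15 ⊆ -1--1 [E]
  m18 ⊆ 1001- [E]
  m19 ⊆ 1--11,1001-
  m20 ⊆ 1-100 [E]
  m23 ⊆ 1--11 [E]
  m24 ⊆ -1-0- [E]
  m25 ⊆ -1--1,-1-0-
  m27 ⊆ -1--1,1--11
  m28 ⊆ -1-0-,1-100,111--
  m29 ⊆ -1--1,-1-0-,111--
  m30 ⊆ 111-- [E]
  m31 ⊆ -1--1,1--11,111--
E = {-1--1, -1-0-, 0-101, 010--, 1--11, 1-100, 1001-, 111--}

8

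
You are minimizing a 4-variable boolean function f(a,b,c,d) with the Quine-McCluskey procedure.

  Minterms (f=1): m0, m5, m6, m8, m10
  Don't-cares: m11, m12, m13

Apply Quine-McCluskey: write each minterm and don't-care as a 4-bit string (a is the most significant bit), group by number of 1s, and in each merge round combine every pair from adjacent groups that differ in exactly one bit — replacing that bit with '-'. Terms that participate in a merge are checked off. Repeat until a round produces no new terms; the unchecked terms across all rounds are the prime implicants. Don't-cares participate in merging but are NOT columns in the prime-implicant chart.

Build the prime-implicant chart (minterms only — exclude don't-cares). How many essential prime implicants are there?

3

size-2^0 implicants → 0000(✓)  0101(✓)  0110  1000(✓)  1010(✓)  1011(✓)  1100(✓)  1101(✓)
size-2^1 implicants → -000  -101  1-00  10-0  101-  110-
Unchecked terms (primes): -000, -101, 0110, 1-00, 10-0, 101-, 110-
Minterm coverage:
  m0 ⊆ -000 [E]
  m5 ⊆ -101 [E]
  m6 ⊆ 0110 [E]
  m8 ⊆ -000,1-00,10-0
  m10 ⊆ 10-0,101-
E = {-000, -101, 0110}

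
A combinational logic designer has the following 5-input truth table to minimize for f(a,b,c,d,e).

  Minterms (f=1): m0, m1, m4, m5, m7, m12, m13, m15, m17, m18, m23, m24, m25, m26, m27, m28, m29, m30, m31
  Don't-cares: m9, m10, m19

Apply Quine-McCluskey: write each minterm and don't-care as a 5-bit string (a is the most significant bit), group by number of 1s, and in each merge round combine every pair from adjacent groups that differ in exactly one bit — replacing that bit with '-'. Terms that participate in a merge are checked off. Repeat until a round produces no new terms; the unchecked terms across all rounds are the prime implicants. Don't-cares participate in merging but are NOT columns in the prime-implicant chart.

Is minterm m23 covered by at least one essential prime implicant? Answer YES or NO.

size-2^0 implicants → 00000(✓)  00001(✓)  00100(✓)  00101(✓)  00111(✓)  01001(✓)  01010(✓)  01100(✓)  01101(✓)  01111(✓)  10001(✓)  10010(✓)  10011(✓)  10111(✓)  11000(✓)  11001(✓)  11010(✓)  11011(✓)  11100(✓)  11101(✓)  11110(✓)  11111(✓)
size-2^1 implicants → -0001(✓)  -0111(✓)  -1001(✓)  -1010  -1100(✓)  -1101(✓)  -1111(✓)  0-001(✓)  0-100(✓)  0-101(✓)  0-111(✓)  00-00(✓)  00-01(✓)  0000-(✓)  001-1(✓)  0010-(✓)  01-01(✓)  011-1(✓)  0110-(✓)  1-001(✓)  1-010(✓)  1-011(✓)  1-111(✓)  10-11(✓)  100-1(✓)  1001-(✓)  11-00(✓)  11-01(✓)  11-10(✓)  11-11(✓)  110-0(✓)  110-1(✓)  1100-(✓)  1101-(✓)  111-0(✓)  111-1(✓)  1110-(✓)  1111-(✓)
size-2^2 implicants → --001  --111  -1-01  -11-1  -110-  0--01  0-1-1  0-10-  00-0-  1--11  1-0-1  1-01-  11--0(✓)  11--1(✓)  11-0-(✓)  11-1-(✓)  110--(✓)  111--(✓)
size-2^3 implicants → 11---
Unchecked terms (primes): --001, --111, -1-01, -1010, -11-1, -110-, 0--01, 0-1-1, 0-10-, 00-0-, 1--11, 1-0-1, 1-01-, 11---
Minterm coverage:
  m0 ⊆ 00-0- [E]
  m1 ⊆ --001,0--01,00-0-
  m4 ⊆ 0-10-,00-0-
  m5 ⊆ 0--01,0-1-1,0-10-,00-0-
  m7 ⊆ --111,0-1-1
  m12 ⊆ -110-,0-10-
  m13 ⊆ -1-01,-11-1,-110-,0--01,0-1-1,0-10-
  m15 ⊆ --111,-11-1,0-1-1
  m17 ⊆ --001,1-0-1
  m18 ⊆ 1-01- [E]
  m23 ⊆ --111,1--11
  m24 ⊆ 11--- [E]
  m25 ⊆ --001,-1-01,1-0-1,11---
  m26 ⊆ -1010,1-01-,11---
  m27 ⊆ 1--11,1-0-1,1-01-,11---
  m28 ⊆ -110-,11---
  m29 ⊆ -1-01,-11-1,-110-,11---
  m30 ⊆ 11--- [E]
  m31 ⊆ --111,-11-1,1--11,11---
E = {00-0-, 1-01-, 11---}

NO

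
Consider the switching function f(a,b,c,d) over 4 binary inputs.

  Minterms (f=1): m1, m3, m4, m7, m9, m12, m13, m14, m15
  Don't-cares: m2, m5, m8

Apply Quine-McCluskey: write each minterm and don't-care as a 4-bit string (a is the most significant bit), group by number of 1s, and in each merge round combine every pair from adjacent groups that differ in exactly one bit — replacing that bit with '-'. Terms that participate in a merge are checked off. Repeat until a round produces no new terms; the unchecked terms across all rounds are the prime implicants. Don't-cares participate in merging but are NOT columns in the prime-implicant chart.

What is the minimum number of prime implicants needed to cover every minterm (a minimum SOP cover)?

4

Round 0: 0001✓ 0010✓ 0011✓ 0100✓ 0101✓ 0111✓ 1000✓ 1001✓ 1100✓ 1101✓ 1110✓ 1111✓
Round 1: -001✓ -100✓ -101✓ -111✓ 0-01✓ 0-11✓ 00-1✓ 001- 01-1✓ 010-✓ 1-00✓ 1-01✓ 100-✓ 11-0✓ 11-1✓ 110-✓ 111-✓
Round 2: --01 -1-1 -10- 0--1 1-0- 11--
PIs = {--01, -1-1, -10-, 0--1, 001-, 1-0-, 11--}
Coverage chart:
  m1: --01,0--1
  m3: 0--1,001-
  m4: -10- ←essential
  m7: -1-1,0--1
  m9: --01,1-0-
  m12: -10-,1-0-,11--
  m13: --01,-1-1,-10-,1-0-,11--
  m14: 11-- ←essential
  m15: -1-1,11--
Essential: -10-, 11--
Petrick residual → --01, 0--1
Min cover (4 terms): c'd + bc' + a'd + ab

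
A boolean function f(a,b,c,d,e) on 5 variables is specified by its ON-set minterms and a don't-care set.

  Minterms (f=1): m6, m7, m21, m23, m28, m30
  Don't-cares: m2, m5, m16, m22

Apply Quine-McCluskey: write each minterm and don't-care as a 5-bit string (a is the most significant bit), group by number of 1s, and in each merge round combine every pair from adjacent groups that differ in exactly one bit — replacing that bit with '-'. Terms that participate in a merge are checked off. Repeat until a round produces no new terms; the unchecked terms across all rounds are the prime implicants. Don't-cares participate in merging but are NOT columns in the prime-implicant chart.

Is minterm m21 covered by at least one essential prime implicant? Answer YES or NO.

size-2^0 implicants → 00010(✓)  00101(✓)  00110(✓)  00111(✓)  10000  10101(✓)  10110(✓)  10111(✓)  11100(✓)  11110(✓)
size-2^1 implicants → -0101(✓)  -0110(✓)  -0111(✓)  00-10  001-1(✓)  0011-(✓)  1-110  101-1(✓)  1011-(✓)  111-0
size-2^2 implicants → -01-1  -011-
Unchecked terms (primes): -01-1, -011-, 00-10, 1-110, 10000, 111-0
Minterm coverage:
  m6 ⊆ -011-,00-10
  m7 ⊆ -01-1,-011-
  m21 ⊆ -01-1 [E]
  m23 ⊆ -01-1,-011-
  m28 ⊆ 111-0 [E]
  m30 ⊆ 1-110,111-0
E = {-01-1, 111-0}

YES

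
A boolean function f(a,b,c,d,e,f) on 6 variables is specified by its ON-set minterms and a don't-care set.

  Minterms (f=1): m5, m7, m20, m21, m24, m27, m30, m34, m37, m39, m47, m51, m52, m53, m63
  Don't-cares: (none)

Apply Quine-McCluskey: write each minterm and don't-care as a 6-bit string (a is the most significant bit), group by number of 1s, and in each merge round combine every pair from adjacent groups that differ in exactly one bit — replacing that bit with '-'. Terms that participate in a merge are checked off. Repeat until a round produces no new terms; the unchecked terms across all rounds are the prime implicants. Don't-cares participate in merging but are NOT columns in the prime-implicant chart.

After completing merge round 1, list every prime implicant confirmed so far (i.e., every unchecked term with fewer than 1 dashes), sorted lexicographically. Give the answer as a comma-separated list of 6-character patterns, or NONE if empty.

011000, 011011, 011110, 100010, 110011

[col 0] 000101*, 000111*, 010100*, 010101*, 011000, 011011, 011110, 100010, 100101*, 100111*, 101111*, 110011, 110100*, 110101*, 111111*
[col 1] -00101*, -00111*, -10100*, -10101*, 0-0101*, 0001-1*, 01010-*, 1-0101*, 1-1111, 10-111, 1001-1*, 11010-*
[col 2] --0101, -001-1, -1010-
Prime implicants: --0101, -001-1, -1010-, 011000, 011011, 011110, 1-1111, 10-111, 100010, 110011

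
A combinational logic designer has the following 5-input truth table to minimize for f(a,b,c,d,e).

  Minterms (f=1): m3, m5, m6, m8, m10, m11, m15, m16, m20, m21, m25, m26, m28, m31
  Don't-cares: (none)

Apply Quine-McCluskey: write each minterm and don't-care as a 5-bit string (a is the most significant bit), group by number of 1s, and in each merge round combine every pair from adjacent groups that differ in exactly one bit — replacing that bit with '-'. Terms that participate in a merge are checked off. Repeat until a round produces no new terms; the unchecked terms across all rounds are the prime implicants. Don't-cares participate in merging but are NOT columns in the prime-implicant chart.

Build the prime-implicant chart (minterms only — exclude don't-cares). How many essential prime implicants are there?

Round 0: 00011✓ 00101✓ 00110 01000✓ 01010✓ 01011✓ 01111✓ 10000✓ 10100✓ 10101✓ 11001 11010✓ 11100✓ 11111✓
Round 1: -0101 -1010 -1111 0-011 01-11 010-0 0101- 1-100 10-00 1010-
PIs = {-0101, -1010, -1111, 0-011, 00110, 01-11, 010-0, 0101-, 1-100, 10-00, 1010-, 11001}
Coverage chart:
  m3: 0-011 ←essential
  m5: -0101 ←essential
  m6: 00110 ←essential
  m8: 010-0 ←essential
  m10: -1010,010-0,0101-
  m11: 0-011,01-11,0101-
  m15: -1111,01-11
  m16: 10-00 ←essential
  m20: 1-100,10-00,1010-
  m21: -0101,1010-
  m25: 11001 ←essential
  m26: -1010 ←essential
  m28: 1-100 ←essential
  m31: -1111 ←essential
Essential: -0101, -1010, -1111, 0-011, 00110, 010-0, 1-100, 10-00, 11001

9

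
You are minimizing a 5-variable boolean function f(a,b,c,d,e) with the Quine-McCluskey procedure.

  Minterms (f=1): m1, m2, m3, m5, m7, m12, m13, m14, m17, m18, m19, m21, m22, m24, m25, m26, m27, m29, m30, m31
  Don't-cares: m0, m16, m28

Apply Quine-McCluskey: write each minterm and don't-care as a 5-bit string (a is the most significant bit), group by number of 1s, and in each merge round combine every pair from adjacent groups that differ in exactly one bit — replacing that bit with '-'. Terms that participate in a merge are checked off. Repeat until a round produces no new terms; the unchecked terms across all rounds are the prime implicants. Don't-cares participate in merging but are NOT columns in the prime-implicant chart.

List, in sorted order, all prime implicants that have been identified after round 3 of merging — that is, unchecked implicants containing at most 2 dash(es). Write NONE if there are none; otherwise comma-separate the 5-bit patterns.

--101, -0-01, -11-0, -110-, 00--1, 1--01, 1--10

size-2^0 implicants → 00000(✓)  00001(✓)  00010(✓)  00011(✓)  00101(✓)  00111(✓)  01100(✓)  01101(✓)  01110(✓)  10000(✓)  10001(✓)  10010(✓)  10011(✓)  10101(✓)  10110(✓)  11000(✓)  11001(✓)  11010(✓)  11011(✓)  11100(✓)  11101(✓)  11110(✓)  11111(✓)
size-2^1 implicants → -0000(✓)  -0001(✓)  -0010(✓)  -0011(✓)  -0101(✓)  -1100(✓)  -1101(✓)  -1110(✓)  0-101(✓)  00-01(✓)  00-11(✓)  000-0(✓)  000-1(✓)  0000-(✓)  0001-(✓)  001-1(✓)  011-0(✓)  0110-(✓)  1-000(✓)  1-001(✓)  1-010(✓)  1-011(✓)  1-101(✓)  1-110(✓)  10-01(✓)  10-10(✓)  100-0(✓)  100-1(✓)  1000-(✓)  1001-(✓)  11-00(✓)  11-01(✓)  11-10(✓)  11-11(✓)  110-0(✓)  110-1(✓)  1100-(✓)  1101-(✓)  111-0(✓)  111-1(✓)  1110-(✓)  1111-(✓)
size-2^2 implicants → --101  -0-01  -00-0(✓)  -00-1(✓)  -000-(✓)  -001-(✓)  -11-0  -110-  00--1  000--(✓)  1--01  1--10  1-0-0(✓)  1-0-1(✓)  1-00-(✓)  1-01-(✓)  100--(✓)  11--0(✓)  11--1(✓)  11-0-(✓)  11-1-(✓)  110--(✓)  111--(✓)
size-2^3 implicants → -00--  1-0--  11---
Unchecked terms (primes): --101, -0-01, -00--, -11-0, -110-, 00--1, 1--01, 1--10, 1-0--, 11---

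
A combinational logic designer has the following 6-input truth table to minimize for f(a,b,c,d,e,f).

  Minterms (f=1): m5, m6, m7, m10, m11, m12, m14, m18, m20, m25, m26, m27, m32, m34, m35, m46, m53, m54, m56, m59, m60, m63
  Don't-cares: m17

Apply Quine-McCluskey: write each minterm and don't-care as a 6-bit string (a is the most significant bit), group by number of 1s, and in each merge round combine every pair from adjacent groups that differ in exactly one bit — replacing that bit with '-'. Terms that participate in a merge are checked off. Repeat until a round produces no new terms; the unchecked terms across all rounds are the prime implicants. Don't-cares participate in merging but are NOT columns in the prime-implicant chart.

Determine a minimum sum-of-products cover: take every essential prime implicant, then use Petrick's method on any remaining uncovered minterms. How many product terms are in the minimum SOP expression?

[col 0] 000101*, 000110*, 000111*, 001010*, 001011*, 001100*, 001110*, 010001*, 010010*, 010100, 011001*, 011010*, 011011*, 100000*, 100010*, 100011*, 101110*, 110101, 110110, 111000*, 111011*, 111100*, 111111*
[col 1] -01110, -11011, 0-1010*, 0-1011*, 00-110, 0001-1, 00011-, 001-10, 00101-*, 0011-0, 01-001, 01-010, 0110-1, 01101-*, 1000-0, 10001-, 111-00, 111-11
[col 2] 0-101-
Prime implicants: -01110, -11011, 0-101-, 00-110, 0001-1, 00011-, 001-10, 0011-0, 01-001, 01-010, 010100, 0110-1, 1000-0, 10001-, 110101, 110110, 111-00, 111-11
PI chart (minterm → PIs covering it):
  5 | 0001-1  (sole → essential)
  6 | 00-110,00011-
  7 | 0001-1,00011-
  10 | 0-101-,001-10
  11 | 0-101-  (sole → essential)
  12 | 0011-0  (sole → essential)
  14 | -01110,00-110,001-10,0011-0
  18 | 01-010  (sole → essential)
  20 | 010100  (sole → essential)
  25 | 01-001,0110-1
  26 | 0-101-,01-010
  27 | -11011,0-101-,0110-1
  32 | 1000-0  (sole → essential)
  34 | 1000-0,10001-
  35 | 10001-  (sole → essential)
  46 | -01110  (sole → essential)
  53 | 110101  (sole → essential)
  54 | 110110  (sole → essential)
  56 | 111-00  (sole → essential)
  59 | -11011,111-11
  60 | 111-00  (sole → essential)
  63 | 111-11  (sole → essential)
Essential prime implicants: -01110, 0-101-, 0001-1, 0011-0, 01-010, 010100, 1000-0, 10001-, 110101, 110110, 111-00, 111-11
Petrick residual → 00-110, 01-001
Minimum SOP uses 14 PIs: b'cdef' + a'cd'e + a'b'def' + a'b'c'df + a'b'cdf' + a'bd'e'f + a'bd'ef' + a'bc'de'f' + ab'c'd'f' + ab'c'd'e + abc'de'f + abc'def' + abce'f' + abcef

14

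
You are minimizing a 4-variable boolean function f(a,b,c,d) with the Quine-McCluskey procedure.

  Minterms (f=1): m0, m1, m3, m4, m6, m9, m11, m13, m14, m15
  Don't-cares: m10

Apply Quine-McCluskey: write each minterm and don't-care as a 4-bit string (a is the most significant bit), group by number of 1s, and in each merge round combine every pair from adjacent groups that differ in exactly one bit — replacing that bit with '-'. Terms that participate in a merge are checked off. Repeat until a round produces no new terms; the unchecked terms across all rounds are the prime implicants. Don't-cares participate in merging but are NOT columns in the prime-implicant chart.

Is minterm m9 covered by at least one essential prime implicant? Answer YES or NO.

YES

[col 0] 0000*, 0001*, 0011*, 0100*, 0110*, 1001*, 1010*, 1011*, 1101*, 1110*, 1111*
[col 1] -001*, -011*, -110, 0-00, 00-1*, 000-, 01-0, 1-01*, 1-10*, 1-11*, 10-1*, 101-*, 11-1*, 111-*
[col 2] -0-1, 1--1, 1-1-
Prime implicants: -0-1, -110, 0-00, 000-, 01-0, 1--1, 1-1-
PI chart (minterm → PIs covering it):
  0 | 0-00,000-
  1 | -0-1,000-
  3 | -0-1  (sole → essential)
  4 | 0-00,01-0
  6 | -110,01-0
  9 | -0-1,1--1
  11 | -0-1,1--1,1-1-
  13 | 1--1  (sole → essential)
  14 | -110,1-1-
  15 | 1--1,1-1-
Essential prime implicants: -0-1, 1--1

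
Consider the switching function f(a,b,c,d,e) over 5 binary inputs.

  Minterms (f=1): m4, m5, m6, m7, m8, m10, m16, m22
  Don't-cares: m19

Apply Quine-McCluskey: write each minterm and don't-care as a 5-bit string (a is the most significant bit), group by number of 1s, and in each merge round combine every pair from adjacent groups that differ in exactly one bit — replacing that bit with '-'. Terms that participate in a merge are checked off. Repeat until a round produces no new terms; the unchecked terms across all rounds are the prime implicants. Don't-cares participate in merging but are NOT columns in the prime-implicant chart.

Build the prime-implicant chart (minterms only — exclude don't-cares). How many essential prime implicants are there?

size-2^0 implicants → 00100(✓)  00101(✓)  00110(✓)  00111(✓)  01000(✓)  01010(✓)  10000  10011  10110(✓)
size-2^1 implicants → -0110  001-0(✓)  001-1(✓)  0010-(✓)  0011-(✓)  010-0
size-2^2 implicants → 001--
Unchecked terms (primes): -0110, 001--, 010-0, 10000, 10011
Minterm coverage:
  m4 ⊆ 001-- [E]
  m5 ⊆ 001-- [E]
  m6 ⊆ -0110,001--
  m7 ⊆ 001-- [E]
  m8 ⊆ 010-0 [E]
  m10 ⊆ 010-0 [E]
  m16 ⊆ 10000 [E]
  m22 ⊆ -0110 [E]
E = {-0110, 001--, 010-0, 10000}

4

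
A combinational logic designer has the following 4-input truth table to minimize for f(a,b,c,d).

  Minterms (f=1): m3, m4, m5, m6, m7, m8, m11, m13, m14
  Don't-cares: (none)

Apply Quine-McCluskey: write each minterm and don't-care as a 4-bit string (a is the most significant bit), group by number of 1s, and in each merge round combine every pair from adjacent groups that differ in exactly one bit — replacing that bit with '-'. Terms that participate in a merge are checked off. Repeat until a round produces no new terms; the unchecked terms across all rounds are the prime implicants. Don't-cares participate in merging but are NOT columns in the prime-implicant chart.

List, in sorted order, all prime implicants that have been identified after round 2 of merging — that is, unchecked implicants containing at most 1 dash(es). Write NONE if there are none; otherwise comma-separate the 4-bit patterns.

Round 0: 0011✓ 0100✓ 0101✓ 0110✓ 0111✓ 1000 1011✓ 1101✓ 1110✓
Round 1: -011 -101 -110 0-11 01-0✓ 01-1✓ 010-✓ 011-✓
Round 2: 01--
PIs = {-011, -101, -110, 0-11, 01--, 1000}

-011, -101, -110, 0-11, 1000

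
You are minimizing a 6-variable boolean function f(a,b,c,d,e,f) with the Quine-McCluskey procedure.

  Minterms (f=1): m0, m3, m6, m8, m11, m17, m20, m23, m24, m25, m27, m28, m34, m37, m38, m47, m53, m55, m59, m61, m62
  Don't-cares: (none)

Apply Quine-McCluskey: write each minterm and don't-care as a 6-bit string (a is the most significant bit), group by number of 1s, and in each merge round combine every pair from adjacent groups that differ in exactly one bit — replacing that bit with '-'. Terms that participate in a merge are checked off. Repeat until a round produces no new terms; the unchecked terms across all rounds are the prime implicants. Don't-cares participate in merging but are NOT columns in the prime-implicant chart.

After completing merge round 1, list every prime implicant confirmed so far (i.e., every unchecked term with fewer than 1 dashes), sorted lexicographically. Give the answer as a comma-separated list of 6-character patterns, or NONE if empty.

[col 0] 000000*, 000011*, 000110*, 001000*, 001011*, 010001*, 010100*, 010111*, 011000*, 011001*, 011011*, 011100*, 100010*, 100101*, 100110*, 101111, 110101*, 110111*, 111011*, 111101*, 111110
[col 1] -00110, -10111, -11011, 0-1000, 0-1011, 00-000, 00-011, 01-001, 01-100, 011-00, 0110-1, 01100-, 1-0101, 100-10, 11-101, 1101-1
Prime implicants: -00110, -10111, -11011, 0-1000, 0-1011, 00-000, 00-011, 01-001, 01-100, 011-00, 0110-1, 01100-, 1-0101, 100-10, 101111, 11-101, 1101-1, 111110

101111, 111110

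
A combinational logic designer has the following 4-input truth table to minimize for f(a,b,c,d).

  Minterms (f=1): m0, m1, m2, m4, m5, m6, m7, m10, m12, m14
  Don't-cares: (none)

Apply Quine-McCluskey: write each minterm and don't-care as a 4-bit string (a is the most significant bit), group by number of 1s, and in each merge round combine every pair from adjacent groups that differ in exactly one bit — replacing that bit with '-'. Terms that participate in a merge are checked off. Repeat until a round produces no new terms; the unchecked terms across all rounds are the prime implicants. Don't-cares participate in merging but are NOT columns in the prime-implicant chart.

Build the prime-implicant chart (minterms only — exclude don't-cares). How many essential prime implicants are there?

size-2^0 implicants → 0000(✓)  0001(✓)  0010(✓)  0100(✓)  0101(✓)  0110(✓)  0111(✓)  1010(✓)  1100(✓)  1110(✓)
size-2^1 implicants → -010(✓)  -100(✓)  -110(✓)  0-00(✓)  0-01(✓)  0-10(✓)  00-0(✓)  000-(✓)  01-0(✓)  01-1(✓)  010-(✓)  011-(✓)  1-10(✓)  11-0(✓)
size-2^2 implicants → --10  -1-0  0--0  0-0-  01--
Unchecked terms (primes): --10, -1-0, 0--0, 0-0-, 01--
Minterm coverage:
  m0 ⊆ 0--0,0-0-
  m1 ⊆ 0-0- [E]
  m2 ⊆ --10,0--0
  m4 ⊆ -1-0,0--0,0-0-,01--
  m5 ⊆ 0-0-,01--
  m6 ⊆ --10,-1-0,0--0,01--
  m7 ⊆ 01-- [E]
  m10 ⊆ --10 [E]
  m12 ⊆ -1-0 [E]
  m14 ⊆ --10,-1-0
E = {--10, -1-0, 0-0-, 01--}

4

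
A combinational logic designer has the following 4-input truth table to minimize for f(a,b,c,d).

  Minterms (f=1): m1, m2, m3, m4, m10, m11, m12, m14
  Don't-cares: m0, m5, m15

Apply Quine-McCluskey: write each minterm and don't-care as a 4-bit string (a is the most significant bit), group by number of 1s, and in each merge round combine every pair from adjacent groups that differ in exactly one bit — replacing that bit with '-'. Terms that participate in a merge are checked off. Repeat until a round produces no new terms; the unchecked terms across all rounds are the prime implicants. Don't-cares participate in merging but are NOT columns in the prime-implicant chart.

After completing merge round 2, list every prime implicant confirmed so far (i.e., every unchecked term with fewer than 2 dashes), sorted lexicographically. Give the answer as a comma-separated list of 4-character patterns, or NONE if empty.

Round 0: 0000✓ 0001✓ 0010✓ 0011✓ 0100✓ 0101✓ 1010✓ 1011✓ 1100✓ 1110✓ 1111✓
Round 1: -010✓ -011✓ -100 0-00✓ 0-01✓ 00-0✓ 00-1✓ 000-✓ 001-✓ 010-✓ 1-10✓ 1-11✓ 101-✓ 11-0 111-✓
Round 2: -01- 0-0- 00-- 1-1-
PIs = {-01-, -100, 0-0-, 00--, 1-1-, 11-0}

-100, 11-0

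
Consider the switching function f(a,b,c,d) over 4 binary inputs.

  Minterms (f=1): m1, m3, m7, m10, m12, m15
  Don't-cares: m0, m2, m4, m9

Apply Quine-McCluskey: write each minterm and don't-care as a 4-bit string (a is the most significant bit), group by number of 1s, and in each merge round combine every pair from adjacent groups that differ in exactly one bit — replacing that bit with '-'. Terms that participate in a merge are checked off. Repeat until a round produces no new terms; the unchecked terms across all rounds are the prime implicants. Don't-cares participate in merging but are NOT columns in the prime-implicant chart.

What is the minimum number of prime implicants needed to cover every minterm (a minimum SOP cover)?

size-2^0 implicants → 0000(✓)  0001(✓)  0010(✓)  0011(✓)  0100(✓)  0111(✓)  1001(✓)  1010(✓)  1100(✓)  1111(✓)
size-2^1 implicants → -001  -010  -100  -111  0-00  0-11  00-0(✓)  00-1(✓)  000-(✓)  001-(✓)
size-2^2 implicants → 00--
Unchecked terms (primes): -001, -010, -100, -111, 0-00, 0-11, 00--
Minterm coverage:
  m1 ⊆ -001,00--
  m3 ⊆ 0-11,00--
  m7 ⊆ -111,0-11
  m10 ⊆ -010 [E]
  m12 ⊆ -100 [E]
  m15 ⊆ -111 [E]
E = {-010, -100, -111}
Petrick residual → 00--
Cover = b'cd' + bc'd' + bcd + a'b'  |cover|=4

4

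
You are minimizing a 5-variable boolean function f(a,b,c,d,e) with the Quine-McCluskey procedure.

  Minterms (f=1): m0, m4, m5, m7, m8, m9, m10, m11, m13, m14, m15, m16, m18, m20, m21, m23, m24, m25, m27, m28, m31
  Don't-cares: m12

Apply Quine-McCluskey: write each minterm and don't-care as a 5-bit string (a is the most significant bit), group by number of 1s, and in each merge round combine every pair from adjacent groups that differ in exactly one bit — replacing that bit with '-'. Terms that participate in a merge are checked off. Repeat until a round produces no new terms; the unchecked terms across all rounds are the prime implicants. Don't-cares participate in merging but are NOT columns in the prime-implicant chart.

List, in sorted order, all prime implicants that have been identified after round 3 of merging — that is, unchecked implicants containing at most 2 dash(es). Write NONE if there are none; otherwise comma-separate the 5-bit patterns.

--111, -01-1, -010-, -1-11, -10-1, -100-, 0-1-1, 0-10-, 100-0

size-2^0 implicants → 00000(✓)  00100(✓)  00101(✓)  00111(✓)  01000(✓)  01001(✓)  01010(✓)  01011(✓)  01100(✓)  01101(✓)  01110(✓)  01111(✓)  10000(✓)  10010(✓)  10100(✓)  10101(✓)  10111(✓)  11000(✓)  11001(✓)  11011(✓)  11100(✓)  11111(✓)
size-2^1 implicants → -0000(✓)  -0100(✓)  -0101(✓)  -0111(✓)  -1000(✓)  -1001(✓)  -1011(✓)  -1100(✓)  -1111(✓)  0-000(✓)  0-100(✓)  0-101(✓)  0-111(✓)  00-00(✓)  001-1(✓)  0010-(✓)  01-00(✓)  01-01(✓)  01-10(✓)  01-11(✓)  010-0(✓)  010-1(✓)  0100-(✓)  0101-(✓)  011-0(✓)  011-1(✓)  0110-(✓)  0111-(✓)  1-000(✓)  1-100(✓)  1-111(✓)  10-00(✓)  100-0  101-1(✓)  1010-(✓)  11-00(✓)  11-11(✓)  110-1(✓)  1100-(✓)
size-2^2 implicants → --000(✓)  --100(✓)  --111  -0-00(✓)  -01-1  -010-  -1-00(✓)  -1-11  -10-1  -100-  0--00(✓)  0-1-1  0-10-  01--0(✓)  01--1(✓)  01-0-(✓)  01-1-(✓)  010--(✓)  011--(✓)  1--00(✓)
size-2^3 implicants → ---00  01---
Unchecked terms (primes): ---00, --111, -01-1, -010-, -1-11, -10-1, -100-, 0-1-1, 0-10-, 01---, 100-0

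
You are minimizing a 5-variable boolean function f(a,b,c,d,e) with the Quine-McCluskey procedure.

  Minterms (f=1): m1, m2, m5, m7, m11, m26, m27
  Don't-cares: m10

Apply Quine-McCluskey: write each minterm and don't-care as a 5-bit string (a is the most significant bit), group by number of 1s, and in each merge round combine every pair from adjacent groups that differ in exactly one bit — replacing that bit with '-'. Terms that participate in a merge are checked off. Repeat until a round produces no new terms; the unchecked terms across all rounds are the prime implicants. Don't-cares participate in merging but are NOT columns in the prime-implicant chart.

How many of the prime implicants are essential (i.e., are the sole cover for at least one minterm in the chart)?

size-2^0 implicants → 00001(✓)  00010(✓)  00101(✓)  00111(✓)  01010(✓)  01011(✓)  11010(✓)  11011(✓)
size-2^1 implicants → -1010(✓)  -1011(✓)  0-010  00-01  001-1  0101-(✓)  1101-(✓)
size-2^2 implicants → -101-
Unchecked terms (primes): -101-, 0-010, 00-01, 001-1
Minterm coverage:
  m1 ⊆ 00-01 [E]
  m2 ⊆ 0-010 [E]
  m5 ⊆ 00-01,001-1
  m7 ⊆ 001-1 [E]
  m11 ⊆ -101- [E]
  m26 ⊆ -101- [E]
  m27 ⊆ -101- [E]
E = {-101-, 0-010, 00-01, 001-1}

4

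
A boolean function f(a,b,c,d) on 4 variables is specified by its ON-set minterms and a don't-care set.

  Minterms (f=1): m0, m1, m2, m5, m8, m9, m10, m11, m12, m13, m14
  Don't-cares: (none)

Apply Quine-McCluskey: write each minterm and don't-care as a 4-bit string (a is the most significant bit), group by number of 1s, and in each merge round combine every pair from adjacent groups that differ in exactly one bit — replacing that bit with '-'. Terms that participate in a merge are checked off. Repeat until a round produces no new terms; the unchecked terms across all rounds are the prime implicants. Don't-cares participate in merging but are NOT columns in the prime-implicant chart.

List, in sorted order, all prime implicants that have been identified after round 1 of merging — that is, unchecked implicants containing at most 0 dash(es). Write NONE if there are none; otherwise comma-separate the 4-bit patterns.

Round 0: 0000✓ 0001✓ 0010✓ 0101✓ 1000✓ 1001✓ 1010✓ 1011✓ 1100✓ 1101✓ 1110✓
Round 1: -000✓ -001✓ -010✓ -101✓ 0-01✓ 00-0✓ 000-✓ 1-00✓ 1-01✓ 1-10✓ 10-0✓ 10-1✓ 100-✓ 101-✓ 11-0✓ 110-✓
Round 2: --01 -0-0 -00- 1--0 1-0- 10--
PIs = {--01, -0-0, -00-, 1--0, 1-0-, 10--}

NONE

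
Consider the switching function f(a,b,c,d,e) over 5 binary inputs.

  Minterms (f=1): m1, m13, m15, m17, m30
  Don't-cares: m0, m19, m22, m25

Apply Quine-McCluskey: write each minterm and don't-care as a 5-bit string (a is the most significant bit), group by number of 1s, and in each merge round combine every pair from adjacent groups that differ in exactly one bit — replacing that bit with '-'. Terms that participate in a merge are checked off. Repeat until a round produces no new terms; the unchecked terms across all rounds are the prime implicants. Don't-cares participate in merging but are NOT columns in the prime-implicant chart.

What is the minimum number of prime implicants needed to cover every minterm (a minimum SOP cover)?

size-2^0 implicants → 00000(✓)  00001(✓)  01101(✓)  01111(✓)  10001(✓)  10011(✓)  10110(✓)  11001(✓)  11110(✓)
size-2^1 implicants → -0001  0000-  011-1  1-001  1-110  100-1
Unchecked terms (primes): -0001, 0000-, 011-1, 1-001, 1-110, 100-1
Minterm coverage:
  m1 ⊆ -0001,0000-
  m13 ⊆ 011-1 [E]
  m15 ⊆ 011-1 [E]
  m17 ⊆ -0001,1-001,100-1
  m30 ⊆ 1-110 [E]
E = {011-1, 1-110}
Petrick residual → -0001
Cover = b'c'd'e + a'bce + acde'  |cover|=3

3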